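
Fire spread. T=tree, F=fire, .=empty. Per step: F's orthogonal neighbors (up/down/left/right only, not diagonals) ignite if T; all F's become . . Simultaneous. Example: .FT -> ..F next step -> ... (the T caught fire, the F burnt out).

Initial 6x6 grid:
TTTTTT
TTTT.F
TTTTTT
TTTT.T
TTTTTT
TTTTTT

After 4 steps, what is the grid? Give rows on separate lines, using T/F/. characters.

Step 1: 2 trees catch fire, 1 burn out
  TTTTTF
  TTTT..
  TTTTTF
  TTTT.T
  TTTTTT
  TTTTTT
Step 2: 3 trees catch fire, 2 burn out
  TTTTF.
  TTTT..
  TTTTF.
  TTTT.F
  TTTTTT
  TTTTTT
Step 3: 3 trees catch fire, 3 burn out
  TTTF..
  TTTT..
  TTTF..
  TTTT..
  TTTTTF
  TTTTTT
Step 4: 6 trees catch fire, 3 burn out
  TTF...
  TTTF..
  TTF...
  TTTF..
  TTTTF.
  TTTTTF

TTF...
TTTF..
TTF...
TTTF..
TTTTF.
TTTTTF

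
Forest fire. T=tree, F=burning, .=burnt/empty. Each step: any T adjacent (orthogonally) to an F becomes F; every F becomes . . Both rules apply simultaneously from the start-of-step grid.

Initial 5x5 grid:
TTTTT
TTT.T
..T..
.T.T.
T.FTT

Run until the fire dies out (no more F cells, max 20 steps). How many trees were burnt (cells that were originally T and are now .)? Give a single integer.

Step 1: +1 fires, +1 burnt (F count now 1)
Step 2: +2 fires, +1 burnt (F count now 2)
Step 3: +0 fires, +2 burnt (F count now 0)
Fire out after step 3
Initially T: 15, now '.': 13
Total burnt (originally-T cells now '.'): 3

Answer: 3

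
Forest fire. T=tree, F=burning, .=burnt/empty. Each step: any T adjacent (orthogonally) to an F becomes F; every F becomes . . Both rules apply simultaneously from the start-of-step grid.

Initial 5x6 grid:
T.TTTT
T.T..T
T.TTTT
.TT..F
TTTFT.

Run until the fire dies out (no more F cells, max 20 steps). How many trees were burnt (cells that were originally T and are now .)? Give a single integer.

Step 1: +3 fires, +2 burnt (F count now 3)
Step 2: +4 fires, +3 burnt (F count now 4)
Step 3: +5 fires, +4 burnt (F count now 5)
Step 4: +2 fires, +5 burnt (F count now 2)
Step 5: +2 fires, +2 burnt (F count now 2)
Step 6: +0 fires, +2 burnt (F count now 0)
Fire out after step 6
Initially T: 19, now '.': 27
Total burnt (originally-T cells now '.'): 16

Answer: 16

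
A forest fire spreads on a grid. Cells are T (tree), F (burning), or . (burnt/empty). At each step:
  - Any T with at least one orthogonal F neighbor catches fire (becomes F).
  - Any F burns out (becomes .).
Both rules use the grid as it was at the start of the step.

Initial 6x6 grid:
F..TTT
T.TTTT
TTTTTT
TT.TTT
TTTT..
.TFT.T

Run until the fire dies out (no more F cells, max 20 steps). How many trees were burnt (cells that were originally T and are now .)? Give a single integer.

Answer: 25

Derivation:
Step 1: +4 fires, +2 burnt (F count now 4)
Step 2: +3 fires, +4 burnt (F count now 3)
Step 3: +5 fires, +3 burnt (F count now 5)
Step 4: +3 fires, +5 burnt (F count now 3)
Step 5: +4 fires, +3 burnt (F count now 4)
Step 6: +3 fires, +4 burnt (F count now 3)
Step 7: +2 fires, +3 burnt (F count now 2)
Step 8: +1 fires, +2 burnt (F count now 1)
Step 9: +0 fires, +1 burnt (F count now 0)
Fire out after step 9
Initially T: 26, now '.': 35
Total burnt (originally-T cells now '.'): 25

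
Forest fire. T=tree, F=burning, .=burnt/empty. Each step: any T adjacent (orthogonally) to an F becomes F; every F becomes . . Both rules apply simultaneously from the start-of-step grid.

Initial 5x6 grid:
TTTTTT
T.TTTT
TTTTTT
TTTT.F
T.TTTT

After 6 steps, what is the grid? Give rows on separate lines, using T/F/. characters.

Step 1: 2 trees catch fire, 1 burn out
  TTTTTT
  T.TTTT
  TTTTTF
  TTTT..
  T.TTTF
Step 2: 3 trees catch fire, 2 burn out
  TTTTTT
  T.TTTF
  TTTTF.
  TTTT..
  T.TTF.
Step 3: 4 trees catch fire, 3 burn out
  TTTTTF
  T.TTF.
  TTTF..
  TTTT..
  T.TF..
Step 4: 5 trees catch fire, 4 burn out
  TTTTF.
  T.TF..
  TTF...
  TTTF..
  T.F...
Step 5: 4 trees catch fire, 5 burn out
  TTTF..
  T.F...
  TF....
  TTF...
  T.....
Step 6: 3 trees catch fire, 4 burn out
  TTF...
  T.....
  F.....
  TF....
  T.....

TTF...
T.....
F.....
TF....
T.....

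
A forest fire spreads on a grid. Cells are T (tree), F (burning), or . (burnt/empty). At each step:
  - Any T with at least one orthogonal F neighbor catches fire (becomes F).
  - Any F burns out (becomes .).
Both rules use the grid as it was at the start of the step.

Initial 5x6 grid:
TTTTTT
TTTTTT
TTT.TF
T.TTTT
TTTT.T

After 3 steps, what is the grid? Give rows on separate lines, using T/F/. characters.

Step 1: 3 trees catch fire, 1 burn out
  TTTTTT
  TTTTTF
  TTT.F.
  T.TTTF
  TTTT.T
Step 2: 4 trees catch fire, 3 burn out
  TTTTTF
  TTTTF.
  TTT...
  T.TTF.
  TTTT.F
Step 3: 3 trees catch fire, 4 burn out
  TTTTF.
  TTTF..
  TTT...
  T.TF..
  TTTT..

TTTTF.
TTTF..
TTT...
T.TF..
TTTT..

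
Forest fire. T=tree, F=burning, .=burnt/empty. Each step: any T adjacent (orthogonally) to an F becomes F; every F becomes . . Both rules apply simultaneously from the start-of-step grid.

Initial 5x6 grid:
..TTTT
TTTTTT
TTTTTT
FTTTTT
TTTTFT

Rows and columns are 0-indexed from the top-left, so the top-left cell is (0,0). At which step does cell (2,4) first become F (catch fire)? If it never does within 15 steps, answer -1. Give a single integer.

Step 1: cell (2,4)='T' (+6 fires, +2 burnt)
Step 2: cell (2,4)='F' (+8 fires, +6 burnt)
  -> target ignites at step 2
Step 3: cell (2,4)='.' (+5 fires, +8 burnt)
Step 4: cell (2,4)='.' (+4 fires, +5 burnt)
Step 5: cell (2,4)='.' (+3 fires, +4 burnt)
Step 6: cell (2,4)='.' (+0 fires, +3 burnt)
  fire out at step 6

2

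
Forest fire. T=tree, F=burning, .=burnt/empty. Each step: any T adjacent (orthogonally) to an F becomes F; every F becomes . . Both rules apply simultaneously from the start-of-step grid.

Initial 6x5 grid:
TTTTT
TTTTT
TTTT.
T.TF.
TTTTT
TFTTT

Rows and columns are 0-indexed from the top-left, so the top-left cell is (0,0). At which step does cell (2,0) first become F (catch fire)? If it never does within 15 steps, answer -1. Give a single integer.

Step 1: cell (2,0)='T' (+6 fires, +2 burnt)
Step 2: cell (2,0)='T' (+6 fires, +6 burnt)
Step 3: cell (2,0)='T' (+6 fires, +6 burnt)
Step 4: cell (2,0)='F' (+4 fires, +6 burnt)
  -> target ignites at step 4
Step 5: cell (2,0)='.' (+2 fires, +4 burnt)
Step 6: cell (2,0)='.' (+1 fires, +2 burnt)
Step 7: cell (2,0)='.' (+0 fires, +1 burnt)
  fire out at step 7

4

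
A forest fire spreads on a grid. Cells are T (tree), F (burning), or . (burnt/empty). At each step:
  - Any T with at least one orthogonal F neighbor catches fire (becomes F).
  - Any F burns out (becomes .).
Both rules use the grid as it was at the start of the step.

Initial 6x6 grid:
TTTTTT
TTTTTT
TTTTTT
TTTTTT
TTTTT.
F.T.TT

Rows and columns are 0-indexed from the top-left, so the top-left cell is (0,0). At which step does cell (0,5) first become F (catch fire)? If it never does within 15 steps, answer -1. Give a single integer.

Step 1: cell (0,5)='T' (+1 fires, +1 burnt)
Step 2: cell (0,5)='T' (+2 fires, +1 burnt)
Step 3: cell (0,5)='T' (+3 fires, +2 burnt)
Step 4: cell (0,5)='T' (+5 fires, +3 burnt)
Step 5: cell (0,5)='T' (+5 fires, +5 burnt)
Step 6: cell (0,5)='T' (+5 fires, +5 burnt)
Step 7: cell (0,5)='T' (+5 fires, +5 burnt)
Step 8: cell (0,5)='T' (+3 fires, +5 burnt)
Step 9: cell (0,5)='T' (+2 fires, +3 burnt)
Step 10: cell (0,5)='F' (+1 fires, +2 burnt)
  -> target ignites at step 10
Step 11: cell (0,5)='.' (+0 fires, +1 burnt)
  fire out at step 11

10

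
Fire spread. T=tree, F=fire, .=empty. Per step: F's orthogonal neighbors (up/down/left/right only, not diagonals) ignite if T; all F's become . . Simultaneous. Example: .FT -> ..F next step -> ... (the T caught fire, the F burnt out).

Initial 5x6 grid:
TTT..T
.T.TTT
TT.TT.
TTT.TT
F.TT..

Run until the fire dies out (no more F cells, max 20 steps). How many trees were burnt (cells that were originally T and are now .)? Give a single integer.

Answer: 11

Derivation:
Step 1: +1 fires, +1 burnt (F count now 1)
Step 2: +2 fires, +1 burnt (F count now 2)
Step 3: +2 fires, +2 burnt (F count now 2)
Step 4: +2 fires, +2 burnt (F count now 2)
Step 5: +2 fires, +2 burnt (F count now 2)
Step 6: +2 fires, +2 burnt (F count now 2)
Step 7: +0 fires, +2 burnt (F count now 0)
Fire out after step 7
Initially T: 19, now '.': 22
Total burnt (originally-T cells now '.'): 11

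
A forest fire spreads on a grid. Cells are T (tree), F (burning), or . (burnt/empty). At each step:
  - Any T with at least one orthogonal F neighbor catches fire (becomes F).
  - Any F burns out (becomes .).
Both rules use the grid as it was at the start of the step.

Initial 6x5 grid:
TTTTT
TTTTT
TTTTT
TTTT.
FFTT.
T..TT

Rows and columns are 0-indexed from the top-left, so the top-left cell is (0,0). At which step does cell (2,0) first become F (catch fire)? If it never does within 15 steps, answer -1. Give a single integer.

Step 1: cell (2,0)='T' (+4 fires, +2 burnt)
Step 2: cell (2,0)='F' (+4 fires, +4 burnt)
  -> target ignites at step 2
Step 3: cell (2,0)='.' (+5 fires, +4 burnt)
Step 4: cell (2,0)='.' (+5 fires, +5 burnt)
Step 5: cell (2,0)='.' (+3 fires, +5 burnt)
Step 6: cell (2,0)='.' (+2 fires, +3 burnt)
Step 7: cell (2,0)='.' (+1 fires, +2 burnt)
Step 8: cell (2,0)='.' (+0 fires, +1 burnt)
  fire out at step 8

2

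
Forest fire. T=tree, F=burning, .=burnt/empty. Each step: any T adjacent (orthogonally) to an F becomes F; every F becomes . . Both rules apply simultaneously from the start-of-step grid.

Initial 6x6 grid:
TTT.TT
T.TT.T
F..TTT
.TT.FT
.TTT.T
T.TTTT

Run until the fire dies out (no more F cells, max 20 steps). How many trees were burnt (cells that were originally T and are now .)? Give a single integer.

Step 1: +3 fires, +2 burnt (F count now 3)
Step 2: +4 fires, +3 burnt (F count now 4)
Step 3: +4 fires, +4 burnt (F count now 4)
Step 4: +4 fires, +4 burnt (F count now 4)
Step 5: +2 fires, +4 burnt (F count now 2)
Step 6: +2 fires, +2 burnt (F count now 2)
Step 7: +1 fires, +2 burnt (F count now 1)
Step 8: +2 fires, +1 burnt (F count now 2)
Step 9: +1 fires, +2 burnt (F count now 1)
Step 10: +0 fires, +1 burnt (F count now 0)
Fire out after step 10
Initially T: 24, now '.': 35
Total burnt (originally-T cells now '.'): 23

Answer: 23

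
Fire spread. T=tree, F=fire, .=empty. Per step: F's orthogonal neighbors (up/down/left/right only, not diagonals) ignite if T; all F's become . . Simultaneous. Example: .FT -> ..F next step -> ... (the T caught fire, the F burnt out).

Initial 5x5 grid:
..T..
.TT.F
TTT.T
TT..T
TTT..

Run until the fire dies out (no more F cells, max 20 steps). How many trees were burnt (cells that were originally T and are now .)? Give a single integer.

Step 1: +1 fires, +1 burnt (F count now 1)
Step 2: +1 fires, +1 burnt (F count now 1)
Step 3: +0 fires, +1 burnt (F count now 0)
Fire out after step 3
Initially T: 13, now '.': 14
Total burnt (originally-T cells now '.'): 2

Answer: 2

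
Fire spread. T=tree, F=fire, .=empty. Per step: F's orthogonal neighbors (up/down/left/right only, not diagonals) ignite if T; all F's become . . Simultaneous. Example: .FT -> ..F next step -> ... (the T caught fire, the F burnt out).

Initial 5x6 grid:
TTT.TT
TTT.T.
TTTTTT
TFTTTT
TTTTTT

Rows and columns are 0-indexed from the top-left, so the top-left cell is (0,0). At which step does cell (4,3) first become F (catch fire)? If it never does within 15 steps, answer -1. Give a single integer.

Step 1: cell (4,3)='T' (+4 fires, +1 burnt)
Step 2: cell (4,3)='T' (+6 fires, +4 burnt)
Step 3: cell (4,3)='F' (+6 fires, +6 burnt)
  -> target ignites at step 3
Step 4: cell (4,3)='.' (+5 fires, +6 burnt)
Step 5: cell (4,3)='.' (+3 fires, +5 burnt)
Step 6: cell (4,3)='.' (+1 fires, +3 burnt)
Step 7: cell (4,3)='.' (+1 fires, +1 burnt)
Step 8: cell (4,3)='.' (+0 fires, +1 burnt)
  fire out at step 8

3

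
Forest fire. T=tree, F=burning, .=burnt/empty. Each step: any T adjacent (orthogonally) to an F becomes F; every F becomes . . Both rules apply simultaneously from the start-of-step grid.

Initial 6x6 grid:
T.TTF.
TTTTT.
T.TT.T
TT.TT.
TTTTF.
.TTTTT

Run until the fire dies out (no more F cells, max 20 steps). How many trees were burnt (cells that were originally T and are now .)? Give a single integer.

Answer: 24

Derivation:
Step 1: +5 fires, +2 burnt (F count now 5)
Step 2: +6 fires, +5 burnt (F count now 6)
Step 3: +4 fires, +6 burnt (F count now 4)
Step 4: +5 fires, +4 burnt (F count now 5)
Step 5: +2 fires, +5 burnt (F count now 2)
Step 6: +2 fires, +2 burnt (F count now 2)
Step 7: +0 fires, +2 burnt (F count now 0)
Fire out after step 7
Initially T: 25, now '.': 35
Total burnt (originally-T cells now '.'): 24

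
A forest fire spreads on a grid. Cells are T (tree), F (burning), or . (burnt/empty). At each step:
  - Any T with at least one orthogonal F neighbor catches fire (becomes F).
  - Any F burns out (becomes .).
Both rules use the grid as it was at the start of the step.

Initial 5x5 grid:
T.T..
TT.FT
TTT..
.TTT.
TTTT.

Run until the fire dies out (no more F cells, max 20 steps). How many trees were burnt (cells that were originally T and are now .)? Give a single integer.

Step 1: +1 fires, +1 burnt (F count now 1)
Step 2: +0 fires, +1 burnt (F count now 0)
Fire out after step 2
Initially T: 15, now '.': 11
Total burnt (originally-T cells now '.'): 1

Answer: 1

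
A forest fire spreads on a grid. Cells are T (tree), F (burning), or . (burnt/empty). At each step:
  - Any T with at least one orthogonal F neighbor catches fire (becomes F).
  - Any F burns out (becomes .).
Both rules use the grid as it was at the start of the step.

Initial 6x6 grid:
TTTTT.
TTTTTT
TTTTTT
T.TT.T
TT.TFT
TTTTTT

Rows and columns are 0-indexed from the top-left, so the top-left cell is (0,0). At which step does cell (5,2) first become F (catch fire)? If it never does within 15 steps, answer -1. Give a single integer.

Step 1: cell (5,2)='T' (+3 fires, +1 burnt)
Step 2: cell (5,2)='T' (+4 fires, +3 burnt)
Step 3: cell (5,2)='F' (+4 fires, +4 burnt)
  -> target ignites at step 3
Step 4: cell (5,2)='.' (+5 fires, +4 burnt)
Step 5: cell (5,2)='.' (+6 fires, +5 burnt)
Step 6: cell (5,2)='.' (+5 fires, +6 burnt)
Step 7: cell (5,2)='.' (+3 fires, +5 burnt)
Step 8: cell (5,2)='.' (+1 fires, +3 burnt)
Step 9: cell (5,2)='.' (+0 fires, +1 burnt)
  fire out at step 9

3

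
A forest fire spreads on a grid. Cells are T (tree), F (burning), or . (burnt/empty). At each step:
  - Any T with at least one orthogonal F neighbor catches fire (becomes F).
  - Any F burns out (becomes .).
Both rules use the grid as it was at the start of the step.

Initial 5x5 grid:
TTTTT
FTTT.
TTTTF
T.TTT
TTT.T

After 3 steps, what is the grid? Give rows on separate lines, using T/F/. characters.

Step 1: 5 trees catch fire, 2 burn out
  FTTTT
  .FTT.
  FTTF.
  T.TTF
  TTT.T
Step 2: 8 trees catch fire, 5 burn out
  .FTTT
  ..FF.
  .FF..
  F.TF.
  TTT.F
Step 3: 4 trees catch fire, 8 burn out
  ..FFT
  .....
  .....
  ..F..
  FTT..

..FFT
.....
.....
..F..
FTT..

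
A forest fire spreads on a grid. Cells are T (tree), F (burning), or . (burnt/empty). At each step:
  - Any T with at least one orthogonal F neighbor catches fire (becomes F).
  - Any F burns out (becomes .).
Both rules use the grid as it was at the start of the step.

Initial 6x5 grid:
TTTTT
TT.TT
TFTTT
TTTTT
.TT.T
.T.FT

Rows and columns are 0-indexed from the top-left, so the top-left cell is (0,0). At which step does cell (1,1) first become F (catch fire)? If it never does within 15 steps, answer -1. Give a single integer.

Step 1: cell (1,1)='F' (+5 fires, +2 burnt)
  -> target ignites at step 1
Step 2: cell (1,1)='.' (+7 fires, +5 burnt)
Step 3: cell (1,1)='.' (+8 fires, +7 burnt)
Step 4: cell (1,1)='.' (+2 fires, +8 burnt)
Step 5: cell (1,1)='.' (+1 fires, +2 burnt)
Step 6: cell (1,1)='.' (+0 fires, +1 burnt)
  fire out at step 6

1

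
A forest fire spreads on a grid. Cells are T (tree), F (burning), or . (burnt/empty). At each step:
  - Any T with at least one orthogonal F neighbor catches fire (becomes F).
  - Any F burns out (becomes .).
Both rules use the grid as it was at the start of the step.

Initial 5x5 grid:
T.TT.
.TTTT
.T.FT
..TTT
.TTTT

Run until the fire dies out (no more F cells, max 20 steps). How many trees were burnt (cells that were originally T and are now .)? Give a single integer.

Step 1: +3 fires, +1 burnt (F count now 3)
Step 2: +6 fires, +3 burnt (F count now 6)
Step 3: +4 fires, +6 burnt (F count now 4)
Step 4: +2 fires, +4 burnt (F count now 2)
Step 5: +0 fires, +2 burnt (F count now 0)
Fire out after step 5
Initially T: 16, now '.': 24
Total burnt (originally-T cells now '.'): 15

Answer: 15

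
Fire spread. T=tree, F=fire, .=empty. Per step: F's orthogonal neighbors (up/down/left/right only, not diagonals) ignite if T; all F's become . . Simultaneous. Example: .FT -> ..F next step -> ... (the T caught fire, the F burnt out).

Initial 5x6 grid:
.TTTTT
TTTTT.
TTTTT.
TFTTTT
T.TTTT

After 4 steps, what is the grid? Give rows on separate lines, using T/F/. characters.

Step 1: 3 trees catch fire, 1 burn out
  .TTTTT
  TTTTT.
  TFTTT.
  F.FTTT
  T.TTTT
Step 2: 6 trees catch fire, 3 burn out
  .TTTTT
  TFTTT.
  F.FTT.
  ...FTT
  F.FTTT
Step 3: 6 trees catch fire, 6 burn out
  .FTTTT
  F.FTT.
  ...FT.
  ....FT
  ...FTT
Step 4: 5 trees catch fire, 6 burn out
  ..FTTT
  ...FT.
  ....F.
  .....F
  ....FT

..FTTT
...FT.
....F.
.....F
....FT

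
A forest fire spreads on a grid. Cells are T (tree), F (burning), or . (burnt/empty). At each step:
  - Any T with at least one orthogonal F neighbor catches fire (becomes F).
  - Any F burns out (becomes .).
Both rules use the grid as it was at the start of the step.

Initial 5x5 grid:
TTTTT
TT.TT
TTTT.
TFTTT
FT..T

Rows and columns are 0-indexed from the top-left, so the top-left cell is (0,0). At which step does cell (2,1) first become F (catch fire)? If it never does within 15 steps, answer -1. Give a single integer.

Step 1: cell (2,1)='F' (+4 fires, +2 burnt)
  -> target ignites at step 1
Step 2: cell (2,1)='.' (+4 fires, +4 burnt)
Step 3: cell (2,1)='.' (+4 fires, +4 burnt)
Step 4: cell (2,1)='.' (+4 fires, +4 burnt)
Step 5: cell (2,1)='.' (+2 fires, +4 burnt)
Step 6: cell (2,1)='.' (+1 fires, +2 burnt)
Step 7: cell (2,1)='.' (+0 fires, +1 burnt)
  fire out at step 7

1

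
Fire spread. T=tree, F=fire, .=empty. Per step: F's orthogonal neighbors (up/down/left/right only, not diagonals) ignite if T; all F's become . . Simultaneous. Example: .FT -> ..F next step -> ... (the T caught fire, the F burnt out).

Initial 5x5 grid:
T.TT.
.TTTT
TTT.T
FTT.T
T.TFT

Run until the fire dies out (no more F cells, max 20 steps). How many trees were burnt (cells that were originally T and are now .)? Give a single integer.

Step 1: +5 fires, +2 burnt (F count now 5)
Step 2: +3 fires, +5 burnt (F count now 3)
Step 3: +3 fires, +3 burnt (F count now 3)
Step 4: +2 fires, +3 burnt (F count now 2)
Step 5: +2 fires, +2 burnt (F count now 2)
Step 6: +1 fires, +2 burnt (F count now 1)
Step 7: +0 fires, +1 burnt (F count now 0)
Fire out after step 7
Initially T: 17, now '.': 24
Total burnt (originally-T cells now '.'): 16

Answer: 16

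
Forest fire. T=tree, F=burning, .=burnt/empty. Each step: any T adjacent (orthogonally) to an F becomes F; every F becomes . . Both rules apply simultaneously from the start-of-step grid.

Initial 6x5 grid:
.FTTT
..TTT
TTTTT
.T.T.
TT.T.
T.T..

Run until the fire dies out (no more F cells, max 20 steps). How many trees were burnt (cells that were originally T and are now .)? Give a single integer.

Answer: 17

Derivation:
Step 1: +1 fires, +1 burnt (F count now 1)
Step 2: +2 fires, +1 burnt (F count now 2)
Step 3: +3 fires, +2 burnt (F count now 3)
Step 4: +3 fires, +3 burnt (F count now 3)
Step 5: +4 fires, +3 burnt (F count now 4)
Step 6: +2 fires, +4 burnt (F count now 2)
Step 7: +1 fires, +2 burnt (F count now 1)
Step 8: +1 fires, +1 burnt (F count now 1)
Step 9: +0 fires, +1 burnt (F count now 0)
Fire out after step 9
Initially T: 18, now '.': 29
Total burnt (originally-T cells now '.'): 17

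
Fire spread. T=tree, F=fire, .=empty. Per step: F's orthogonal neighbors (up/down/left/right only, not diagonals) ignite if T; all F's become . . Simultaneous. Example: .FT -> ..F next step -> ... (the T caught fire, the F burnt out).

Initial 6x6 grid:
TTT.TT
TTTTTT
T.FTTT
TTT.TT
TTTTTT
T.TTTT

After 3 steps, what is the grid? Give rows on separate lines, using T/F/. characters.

Step 1: 3 trees catch fire, 1 burn out
  TTT.TT
  TTFTTT
  T..FTT
  TTF.TT
  TTTTTT
  T.TTTT
Step 2: 6 trees catch fire, 3 burn out
  TTF.TT
  TF.FTT
  T...FT
  TF..TT
  TTFTTT
  T.TTTT
Step 3: 9 trees catch fire, 6 burn out
  TF..TT
  F...FT
  T....F
  F...FT
  TF.FTT
  T.FTTT

TF..TT
F...FT
T....F
F...FT
TF.FTT
T.FTTT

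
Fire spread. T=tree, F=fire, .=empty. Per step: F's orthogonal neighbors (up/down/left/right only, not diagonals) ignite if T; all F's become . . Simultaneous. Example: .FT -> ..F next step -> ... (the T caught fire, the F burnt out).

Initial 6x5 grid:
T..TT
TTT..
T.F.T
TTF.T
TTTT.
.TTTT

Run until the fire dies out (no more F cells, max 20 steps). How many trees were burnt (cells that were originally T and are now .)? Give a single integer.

Answer: 15

Derivation:
Step 1: +3 fires, +2 burnt (F count now 3)
Step 2: +5 fires, +3 burnt (F count now 5)
Step 3: +5 fires, +5 burnt (F count now 5)
Step 4: +2 fires, +5 burnt (F count now 2)
Step 5: +0 fires, +2 burnt (F count now 0)
Fire out after step 5
Initially T: 19, now '.': 26
Total burnt (originally-T cells now '.'): 15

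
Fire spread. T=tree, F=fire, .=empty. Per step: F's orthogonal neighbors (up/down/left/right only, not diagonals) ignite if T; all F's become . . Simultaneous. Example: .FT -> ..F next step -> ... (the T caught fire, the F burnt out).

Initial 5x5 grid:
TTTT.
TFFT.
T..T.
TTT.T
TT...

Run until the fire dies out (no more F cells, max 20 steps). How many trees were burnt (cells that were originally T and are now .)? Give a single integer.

Step 1: +4 fires, +2 burnt (F count now 4)
Step 2: +4 fires, +4 burnt (F count now 4)
Step 3: +1 fires, +4 burnt (F count now 1)
Step 4: +2 fires, +1 burnt (F count now 2)
Step 5: +2 fires, +2 burnt (F count now 2)
Step 6: +0 fires, +2 burnt (F count now 0)
Fire out after step 6
Initially T: 14, now '.': 24
Total burnt (originally-T cells now '.'): 13

Answer: 13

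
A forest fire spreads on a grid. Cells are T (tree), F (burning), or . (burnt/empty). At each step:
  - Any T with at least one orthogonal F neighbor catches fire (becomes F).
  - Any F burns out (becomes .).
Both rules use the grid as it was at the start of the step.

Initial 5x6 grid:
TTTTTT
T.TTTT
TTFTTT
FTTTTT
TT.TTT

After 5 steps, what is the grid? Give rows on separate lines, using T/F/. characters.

Step 1: 7 trees catch fire, 2 burn out
  TTTTTT
  T.FTTT
  FF.FTT
  .FFTTT
  FT.TTT
Step 2: 6 trees catch fire, 7 burn out
  TTFTTT
  F..FTT
  ....FT
  ...FTT
  .F.TTT
Step 3: 7 trees catch fire, 6 burn out
  FF.FTT
  ....FT
  .....F
  ....FT
  ...FTT
Step 4: 4 trees catch fire, 7 burn out
  ....FT
  .....F
  ......
  .....F
  ....FT
Step 5: 2 trees catch fire, 4 burn out
  .....F
  ......
  ......
  ......
  .....F

.....F
......
......
......
.....F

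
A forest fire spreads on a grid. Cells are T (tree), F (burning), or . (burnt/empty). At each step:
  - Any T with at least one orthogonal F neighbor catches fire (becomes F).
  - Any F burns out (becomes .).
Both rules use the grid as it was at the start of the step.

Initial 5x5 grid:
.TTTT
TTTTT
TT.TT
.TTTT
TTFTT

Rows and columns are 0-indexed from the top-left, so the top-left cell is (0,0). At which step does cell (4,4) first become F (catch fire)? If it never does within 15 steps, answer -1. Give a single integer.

Step 1: cell (4,4)='T' (+3 fires, +1 burnt)
Step 2: cell (4,4)='F' (+4 fires, +3 burnt)
  -> target ignites at step 2
Step 3: cell (4,4)='.' (+3 fires, +4 burnt)
Step 4: cell (4,4)='.' (+4 fires, +3 burnt)
Step 5: cell (4,4)='.' (+5 fires, +4 burnt)
Step 6: cell (4,4)='.' (+2 fires, +5 burnt)
Step 7: cell (4,4)='.' (+0 fires, +2 burnt)
  fire out at step 7

2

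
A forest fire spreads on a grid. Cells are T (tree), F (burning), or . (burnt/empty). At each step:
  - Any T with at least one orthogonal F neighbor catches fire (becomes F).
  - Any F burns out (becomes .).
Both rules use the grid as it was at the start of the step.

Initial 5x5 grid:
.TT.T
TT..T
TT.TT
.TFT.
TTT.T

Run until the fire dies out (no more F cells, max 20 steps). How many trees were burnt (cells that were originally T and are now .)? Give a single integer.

Answer: 15

Derivation:
Step 1: +3 fires, +1 burnt (F count now 3)
Step 2: +3 fires, +3 burnt (F count now 3)
Step 3: +4 fires, +3 burnt (F count now 4)
Step 4: +3 fires, +4 burnt (F count now 3)
Step 5: +2 fires, +3 burnt (F count now 2)
Step 6: +0 fires, +2 burnt (F count now 0)
Fire out after step 6
Initially T: 16, now '.': 24
Total burnt (originally-T cells now '.'): 15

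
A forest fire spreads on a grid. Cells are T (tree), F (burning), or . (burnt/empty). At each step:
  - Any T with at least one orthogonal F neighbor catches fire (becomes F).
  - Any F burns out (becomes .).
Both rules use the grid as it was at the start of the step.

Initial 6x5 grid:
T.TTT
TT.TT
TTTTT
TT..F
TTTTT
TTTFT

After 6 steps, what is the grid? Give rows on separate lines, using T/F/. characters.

Step 1: 5 trees catch fire, 2 burn out
  T.TTT
  TT.TT
  TTTTF
  TT...
  TTTFF
  TTF.F
Step 2: 4 trees catch fire, 5 burn out
  T.TTT
  TT.TF
  TTTF.
  TT...
  TTF..
  TF...
Step 3: 5 trees catch fire, 4 burn out
  T.TTF
  TT.F.
  TTF..
  TT...
  TF...
  F....
Step 4: 4 trees catch fire, 5 burn out
  T.TF.
  TT...
  TF...
  TF...
  F....
  .....
Step 5: 4 trees catch fire, 4 burn out
  T.F..
  TF...
  F....
  F....
  .....
  .....
Step 6: 1 trees catch fire, 4 burn out
  T....
  F....
  .....
  .....
  .....
  .....

T....
F....
.....
.....
.....
.....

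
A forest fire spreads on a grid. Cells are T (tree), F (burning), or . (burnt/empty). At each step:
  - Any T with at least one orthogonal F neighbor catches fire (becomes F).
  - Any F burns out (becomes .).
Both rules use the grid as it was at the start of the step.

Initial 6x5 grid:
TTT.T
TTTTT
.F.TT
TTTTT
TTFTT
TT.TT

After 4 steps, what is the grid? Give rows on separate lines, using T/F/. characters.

Step 1: 5 trees catch fire, 2 burn out
  TTT.T
  TFTTT
  ...TT
  TFFTT
  TF.FT
  TT.TT
Step 2: 9 trees catch fire, 5 burn out
  TFT.T
  F.FTT
  ...TT
  F..FT
  F...F
  TF.FT
Step 3: 7 trees catch fire, 9 burn out
  F.F.T
  ...FT
  ...FT
  ....F
  .....
  F...F
Step 4: 2 trees catch fire, 7 burn out
  ....T
  ....F
  ....F
  .....
  .....
  .....

....T
....F
....F
.....
.....
.....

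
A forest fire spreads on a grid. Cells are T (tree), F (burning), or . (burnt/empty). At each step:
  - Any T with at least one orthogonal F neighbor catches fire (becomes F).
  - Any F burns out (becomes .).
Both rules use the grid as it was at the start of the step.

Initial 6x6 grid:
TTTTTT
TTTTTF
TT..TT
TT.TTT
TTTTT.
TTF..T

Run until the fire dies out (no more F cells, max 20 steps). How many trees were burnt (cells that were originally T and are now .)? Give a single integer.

Answer: 27

Derivation:
Step 1: +5 fires, +2 burnt (F count now 5)
Step 2: +7 fires, +5 burnt (F count now 7)
Step 3: +7 fires, +7 burnt (F count now 7)
Step 4: +4 fires, +7 burnt (F count now 4)
Step 5: +3 fires, +4 burnt (F count now 3)
Step 6: +1 fires, +3 burnt (F count now 1)
Step 7: +0 fires, +1 burnt (F count now 0)
Fire out after step 7
Initially T: 28, now '.': 35
Total burnt (originally-T cells now '.'): 27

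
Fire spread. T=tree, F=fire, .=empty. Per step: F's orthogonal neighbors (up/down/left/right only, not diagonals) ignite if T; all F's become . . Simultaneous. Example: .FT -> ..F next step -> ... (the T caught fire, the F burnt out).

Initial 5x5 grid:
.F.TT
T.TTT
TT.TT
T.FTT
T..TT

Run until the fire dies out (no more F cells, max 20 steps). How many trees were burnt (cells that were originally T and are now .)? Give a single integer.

Answer: 11

Derivation:
Step 1: +1 fires, +2 burnt (F count now 1)
Step 2: +3 fires, +1 burnt (F count now 3)
Step 3: +3 fires, +3 burnt (F count now 3)
Step 4: +3 fires, +3 burnt (F count now 3)
Step 5: +1 fires, +3 burnt (F count now 1)
Step 6: +0 fires, +1 burnt (F count now 0)
Fire out after step 6
Initially T: 16, now '.': 20
Total burnt (originally-T cells now '.'): 11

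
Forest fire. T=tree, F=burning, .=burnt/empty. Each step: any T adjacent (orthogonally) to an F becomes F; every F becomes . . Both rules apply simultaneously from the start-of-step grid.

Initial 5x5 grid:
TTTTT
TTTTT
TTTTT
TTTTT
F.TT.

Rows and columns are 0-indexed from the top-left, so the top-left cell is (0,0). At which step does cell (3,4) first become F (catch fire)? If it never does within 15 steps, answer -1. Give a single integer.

Step 1: cell (3,4)='T' (+1 fires, +1 burnt)
Step 2: cell (3,4)='T' (+2 fires, +1 burnt)
Step 3: cell (3,4)='T' (+3 fires, +2 burnt)
Step 4: cell (3,4)='T' (+5 fires, +3 burnt)
Step 5: cell (3,4)='F' (+5 fires, +5 burnt)
  -> target ignites at step 5
Step 6: cell (3,4)='.' (+3 fires, +5 burnt)
Step 7: cell (3,4)='.' (+2 fires, +3 burnt)
Step 8: cell (3,4)='.' (+1 fires, +2 burnt)
Step 9: cell (3,4)='.' (+0 fires, +1 burnt)
  fire out at step 9

5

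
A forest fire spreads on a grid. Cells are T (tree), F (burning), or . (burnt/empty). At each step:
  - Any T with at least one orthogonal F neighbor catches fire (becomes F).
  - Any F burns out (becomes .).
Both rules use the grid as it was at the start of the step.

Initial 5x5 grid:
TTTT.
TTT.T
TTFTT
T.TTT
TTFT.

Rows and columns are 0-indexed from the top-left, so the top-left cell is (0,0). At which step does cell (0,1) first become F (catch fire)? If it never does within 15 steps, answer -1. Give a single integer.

Step 1: cell (0,1)='T' (+6 fires, +2 burnt)
Step 2: cell (0,1)='T' (+6 fires, +6 burnt)
Step 3: cell (0,1)='F' (+6 fires, +6 burnt)
  -> target ignites at step 3
Step 4: cell (0,1)='.' (+1 fires, +6 burnt)
Step 5: cell (0,1)='.' (+0 fires, +1 burnt)
  fire out at step 5

3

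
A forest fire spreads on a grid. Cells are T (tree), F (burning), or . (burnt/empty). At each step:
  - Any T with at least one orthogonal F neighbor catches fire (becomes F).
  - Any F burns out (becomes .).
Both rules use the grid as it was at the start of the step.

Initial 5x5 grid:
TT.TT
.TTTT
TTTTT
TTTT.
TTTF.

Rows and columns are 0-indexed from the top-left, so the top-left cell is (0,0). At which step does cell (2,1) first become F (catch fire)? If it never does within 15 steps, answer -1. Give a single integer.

Step 1: cell (2,1)='T' (+2 fires, +1 burnt)
Step 2: cell (2,1)='T' (+3 fires, +2 burnt)
Step 3: cell (2,1)='T' (+5 fires, +3 burnt)
Step 4: cell (2,1)='F' (+5 fires, +5 burnt)
  -> target ignites at step 4
Step 5: cell (2,1)='.' (+3 fires, +5 burnt)
Step 6: cell (2,1)='.' (+1 fires, +3 burnt)
Step 7: cell (2,1)='.' (+1 fires, +1 burnt)
Step 8: cell (2,1)='.' (+0 fires, +1 burnt)
  fire out at step 8

4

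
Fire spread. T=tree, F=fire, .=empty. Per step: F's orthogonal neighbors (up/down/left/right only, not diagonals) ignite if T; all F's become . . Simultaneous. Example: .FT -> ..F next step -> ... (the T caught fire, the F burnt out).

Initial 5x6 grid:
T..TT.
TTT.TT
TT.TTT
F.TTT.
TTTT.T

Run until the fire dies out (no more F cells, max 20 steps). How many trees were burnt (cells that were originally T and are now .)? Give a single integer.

Answer: 20

Derivation:
Step 1: +2 fires, +1 burnt (F count now 2)
Step 2: +3 fires, +2 burnt (F count now 3)
Step 3: +3 fires, +3 burnt (F count now 3)
Step 4: +3 fires, +3 burnt (F count now 3)
Step 5: +1 fires, +3 burnt (F count now 1)
Step 6: +2 fires, +1 burnt (F count now 2)
Step 7: +1 fires, +2 burnt (F count now 1)
Step 8: +2 fires, +1 burnt (F count now 2)
Step 9: +2 fires, +2 burnt (F count now 2)
Step 10: +1 fires, +2 burnt (F count now 1)
Step 11: +0 fires, +1 burnt (F count now 0)
Fire out after step 11
Initially T: 21, now '.': 29
Total burnt (originally-T cells now '.'): 20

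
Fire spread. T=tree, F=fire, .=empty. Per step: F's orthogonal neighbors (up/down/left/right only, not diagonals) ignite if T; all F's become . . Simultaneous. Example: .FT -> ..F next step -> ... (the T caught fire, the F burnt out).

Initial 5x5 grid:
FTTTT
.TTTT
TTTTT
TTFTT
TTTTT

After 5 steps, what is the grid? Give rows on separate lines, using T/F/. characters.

Step 1: 5 trees catch fire, 2 burn out
  .FTTT
  .TTTT
  TTFTT
  TF.FT
  TTFTT
Step 2: 9 trees catch fire, 5 burn out
  ..FTT
  .FFTT
  TF.FT
  F...F
  TF.FT
Step 3: 6 trees catch fire, 9 burn out
  ...FT
  ...FT
  F...F
  .....
  F...F
Step 4: 2 trees catch fire, 6 burn out
  ....F
  ....F
  .....
  .....
  .....
Step 5: 0 trees catch fire, 2 burn out
  .....
  .....
  .....
  .....
  .....

.....
.....
.....
.....
.....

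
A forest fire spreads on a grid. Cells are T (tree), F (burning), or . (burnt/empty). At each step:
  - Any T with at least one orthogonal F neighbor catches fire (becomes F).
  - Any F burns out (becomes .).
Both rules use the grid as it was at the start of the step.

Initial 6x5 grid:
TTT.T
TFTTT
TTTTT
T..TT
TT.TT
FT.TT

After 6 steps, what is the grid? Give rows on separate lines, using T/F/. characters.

Step 1: 6 trees catch fire, 2 burn out
  TFT.T
  F.FTT
  TFTTT
  T..TT
  FT.TT
  .F.TT
Step 2: 7 trees catch fire, 6 burn out
  F.F.T
  ...FT
  F.FTT
  F..TT
  .F.TT
  ...TT
Step 3: 2 trees catch fire, 7 burn out
  ....T
  ....F
  ...FT
  ...TT
  ...TT
  ...TT
Step 4: 3 trees catch fire, 2 burn out
  ....F
  .....
  ....F
  ...FT
  ...TT
  ...TT
Step 5: 2 trees catch fire, 3 burn out
  .....
  .....
  .....
  ....F
  ...FT
  ...TT
Step 6: 2 trees catch fire, 2 burn out
  .....
  .....
  .....
  .....
  ....F
  ...FT

.....
.....
.....
.....
....F
...FT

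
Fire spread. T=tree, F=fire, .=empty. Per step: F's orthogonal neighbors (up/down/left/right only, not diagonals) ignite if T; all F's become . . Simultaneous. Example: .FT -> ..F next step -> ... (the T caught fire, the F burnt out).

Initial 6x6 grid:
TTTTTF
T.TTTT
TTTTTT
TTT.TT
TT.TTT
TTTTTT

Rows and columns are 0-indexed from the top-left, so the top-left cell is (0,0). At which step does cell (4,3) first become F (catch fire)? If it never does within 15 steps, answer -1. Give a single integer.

Step 1: cell (4,3)='T' (+2 fires, +1 burnt)
Step 2: cell (4,3)='T' (+3 fires, +2 burnt)
Step 3: cell (4,3)='T' (+4 fires, +3 burnt)
Step 4: cell (4,3)='T' (+5 fires, +4 burnt)
Step 5: cell (4,3)='T' (+4 fires, +5 burnt)
Step 6: cell (4,3)='F' (+5 fires, +4 burnt)
  -> target ignites at step 6
Step 7: cell (4,3)='.' (+3 fires, +5 burnt)
Step 8: cell (4,3)='.' (+3 fires, +3 burnt)
Step 9: cell (4,3)='.' (+2 fires, +3 burnt)
Step 10: cell (4,3)='.' (+1 fires, +2 burnt)
Step 11: cell (4,3)='.' (+0 fires, +1 burnt)
  fire out at step 11

6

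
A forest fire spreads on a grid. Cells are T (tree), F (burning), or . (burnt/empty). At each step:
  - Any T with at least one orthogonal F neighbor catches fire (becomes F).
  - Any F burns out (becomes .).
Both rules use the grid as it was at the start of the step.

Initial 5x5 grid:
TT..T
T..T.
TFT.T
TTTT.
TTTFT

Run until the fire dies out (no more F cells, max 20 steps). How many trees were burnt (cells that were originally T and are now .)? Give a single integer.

Step 1: +6 fires, +2 burnt (F count now 6)
Step 2: +4 fires, +6 burnt (F count now 4)
Step 3: +2 fires, +4 burnt (F count now 2)
Step 4: +1 fires, +2 burnt (F count now 1)
Step 5: +0 fires, +1 burnt (F count now 0)
Fire out after step 5
Initially T: 16, now '.': 22
Total burnt (originally-T cells now '.'): 13

Answer: 13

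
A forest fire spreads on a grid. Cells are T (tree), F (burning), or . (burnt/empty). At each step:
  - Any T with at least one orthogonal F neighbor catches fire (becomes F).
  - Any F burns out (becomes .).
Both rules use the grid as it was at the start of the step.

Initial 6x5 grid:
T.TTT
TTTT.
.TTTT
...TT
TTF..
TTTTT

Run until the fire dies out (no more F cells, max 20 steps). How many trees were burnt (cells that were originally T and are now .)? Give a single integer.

Answer: 7

Derivation:
Step 1: +2 fires, +1 burnt (F count now 2)
Step 2: +3 fires, +2 burnt (F count now 3)
Step 3: +2 fires, +3 burnt (F count now 2)
Step 4: +0 fires, +2 burnt (F count now 0)
Fire out after step 4
Initially T: 21, now '.': 16
Total burnt (originally-T cells now '.'): 7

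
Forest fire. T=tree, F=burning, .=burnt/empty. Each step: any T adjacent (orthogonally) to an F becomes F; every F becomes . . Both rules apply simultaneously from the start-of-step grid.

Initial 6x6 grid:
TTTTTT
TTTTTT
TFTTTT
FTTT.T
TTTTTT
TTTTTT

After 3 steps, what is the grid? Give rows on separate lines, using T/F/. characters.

Step 1: 5 trees catch fire, 2 burn out
  TTTTTT
  TFTTTT
  F.FTTT
  .FTT.T
  FTTTTT
  TTTTTT
Step 2: 7 trees catch fire, 5 burn out
  TFTTTT
  F.FTTT
  ...FTT
  ..FT.T
  .FTTTT
  FTTTTT
Step 3: 7 trees catch fire, 7 burn out
  F.FTTT
  ...FTT
  ....FT
  ...F.T
  ..FTTT
  .FTTTT

F.FTTT
...FTT
....FT
...F.T
..FTTT
.FTTTT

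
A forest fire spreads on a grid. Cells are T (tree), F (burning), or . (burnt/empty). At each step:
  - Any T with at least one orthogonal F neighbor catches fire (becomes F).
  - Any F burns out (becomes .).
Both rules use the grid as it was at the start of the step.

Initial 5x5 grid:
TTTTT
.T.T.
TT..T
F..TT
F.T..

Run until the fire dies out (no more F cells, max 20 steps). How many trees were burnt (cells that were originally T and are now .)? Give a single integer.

Answer: 9

Derivation:
Step 1: +1 fires, +2 burnt (F count now 1)
Step 2: +1 fires, +1 burnt (F count now 1)
Step 3: +1 fires, +1 burnt (F count now 1)
Step 4: +1 fires, +1 burnt (F count now 1)
Step 5: +2 fires, +1 burnt (F count now 2)
Step 6: +1 fires, +2 burnt (F count now 1)
Step 7: +2 fires, +1 burnt (F count now 2)
Step 8: +0 fires, +2 burnt (F count now 0)
Fire out after step 8
Initially T: 13, now '.': 21
Total burnt (originally-T cells now '.'): 9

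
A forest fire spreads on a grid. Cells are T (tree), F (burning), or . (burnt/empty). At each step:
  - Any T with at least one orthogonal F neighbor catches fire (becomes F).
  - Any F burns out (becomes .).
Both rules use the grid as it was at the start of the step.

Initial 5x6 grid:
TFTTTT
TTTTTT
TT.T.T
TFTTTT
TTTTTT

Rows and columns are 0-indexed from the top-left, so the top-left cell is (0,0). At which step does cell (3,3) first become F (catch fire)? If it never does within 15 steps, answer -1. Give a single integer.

Step 1: cell (3,3)='T' (+7 fires, +2 burnt)
Step 2: cell (3,3)='F' (+7 fires, +7 burnt)
  -> target ignites at step 2
Step 3: cell (3,3)='.' (+5 fires, +7 burnt)
Step 4: cell (3,3)='.' (+4 fires, +5 burnt)
Step 5: cell (3,3)='.' (+3 fires, +4 burnt)
Step 6: cell (3,3)='.' (+0 fires, +3 burnt)
  fire out at step 6

2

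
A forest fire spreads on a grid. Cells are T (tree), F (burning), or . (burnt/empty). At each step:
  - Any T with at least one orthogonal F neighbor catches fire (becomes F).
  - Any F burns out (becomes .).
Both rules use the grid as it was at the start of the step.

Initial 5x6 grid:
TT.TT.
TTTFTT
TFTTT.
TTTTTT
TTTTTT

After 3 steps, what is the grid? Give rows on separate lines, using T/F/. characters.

Step 1: 8 trees catch fire, 2 burn out
  TT.FT.
  TFF.FT
  F.FFT.
  TFTTTT
  TTTTTT
Step 2: 9 trees catch fire, 8 burn out
  TF..F.
  F....F
  ....F.
  F.FFTT
  TFTTTT
Step 3: 5 trees catch fire, 9 burn out
  F.....
  ......
  ......
  ....FT
  F.FFTT

F.....
......
......
....FT
F.FFTT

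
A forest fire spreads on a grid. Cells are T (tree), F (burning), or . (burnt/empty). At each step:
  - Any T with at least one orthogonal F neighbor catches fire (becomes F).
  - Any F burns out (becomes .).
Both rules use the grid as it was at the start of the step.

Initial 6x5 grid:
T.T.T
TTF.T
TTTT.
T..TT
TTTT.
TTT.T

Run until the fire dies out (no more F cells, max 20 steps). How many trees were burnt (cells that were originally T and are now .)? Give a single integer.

Step 1: +3 fires, +1 burnt (F count now 3)
Step 2: +3 fires, +3 burnt (F count now 3)
Step 3: +3 fires, +3 burnt (F count now 3)
Step 4: +3 fires, +3 burnt (F count now 3)
Step 5: +2 fires, +3 burnt (F count now 2)
Step 6: +3 fires, +2 burnt (F count now 3)
Step 7: +1 fires, +3 burnt (F count now 1)
Step 8: +0 fires, +1 burnt (F count now 0)
Fire out after step 8
Initially T: 21, now '.': 27
Total burnt (originally-T cells now '.'): 18

Answer: 18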